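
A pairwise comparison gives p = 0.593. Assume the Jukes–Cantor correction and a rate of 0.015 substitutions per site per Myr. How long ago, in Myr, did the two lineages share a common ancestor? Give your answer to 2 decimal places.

39.10

d = −(3/4) ln(1 − 4p/3) = −0.75 ln(1 − 0.790667) = −0.75 ln(0.209333)
  = −0.75 × (-1.563829) = 1.172872 substitutions/site.
Under a molecular clock d = 2μt, so t = d/(2μ) = 1.172872 / (2 × 0.015) = 39.10 Myr.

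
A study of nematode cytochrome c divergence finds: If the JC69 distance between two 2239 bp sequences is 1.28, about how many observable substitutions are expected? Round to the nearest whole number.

Invert JC69: p = (3/4)(1 − e^(−4d/3)) = 0.75 × (1 − e^(-1.706667)) = 0.75 × (1 − 0.181470) = 0.613898.
Expected differing sites = pL ≈ 0.613898 × 2239 = 1374.517622 ≈ 1375.

1375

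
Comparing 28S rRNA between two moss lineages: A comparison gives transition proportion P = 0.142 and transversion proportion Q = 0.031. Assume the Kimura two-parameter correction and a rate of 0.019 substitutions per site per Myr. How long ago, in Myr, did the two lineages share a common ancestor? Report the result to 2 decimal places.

5.40

Under the Kimura two-parameter model, d = −½ ln(1 − 2P − Q) − ¼ ln(1 − 2Q).
1 − 2P − Q = 0.685, giving −½ ln(0.685) = 0.189168.
1 − 2Q = 0.938, giving −¼ ln(0.938) = 0.016001.
d = 0.189168 + 0.016001 = 0.205169.
Under a molecular clock d = 2μt, so t = d/(2μ) = 0.205169 / (2 × 0.019) = 5.40 Myr.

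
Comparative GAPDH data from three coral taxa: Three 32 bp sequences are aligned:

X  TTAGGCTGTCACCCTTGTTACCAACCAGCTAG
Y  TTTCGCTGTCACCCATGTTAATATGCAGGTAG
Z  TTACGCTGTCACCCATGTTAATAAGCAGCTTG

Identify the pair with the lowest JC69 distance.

Y and Z

X–Y: 8/32 differ, p = 0.250, d = 0.304.
X–Z: 6/32 differ, p = 0.188, d = 0.216.
Y–Z: 4/32 differ, p = 0.125, d = 0.137.
The smallest distance is between Y and Z.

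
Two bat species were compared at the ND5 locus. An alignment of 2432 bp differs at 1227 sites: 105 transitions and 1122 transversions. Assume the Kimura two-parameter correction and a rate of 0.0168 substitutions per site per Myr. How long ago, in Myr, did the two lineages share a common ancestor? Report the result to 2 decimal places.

30.85

P = 105/2432 ≈ 0.043174 and Q = 1122/2432 ≈ 0.461349.
Under the Kimura two-parameter model, d = −½ ln(1 − 2P − Q) − ¼ ln(1 − 2Q).
1 − 2P − Q = 0.452303, giving −½ ln(0.452303) = 0.396701.
1 − 2Q = 0.077302, giving −¼ ln(0.077302) = 0.640009.
d = 0.396701 + 0.640009 = 1.036710.
Under a molecular clock d = 2μt, so t = d/(2μ) = 1.036710 / (2 × 0.0168) = 30.85 Myr.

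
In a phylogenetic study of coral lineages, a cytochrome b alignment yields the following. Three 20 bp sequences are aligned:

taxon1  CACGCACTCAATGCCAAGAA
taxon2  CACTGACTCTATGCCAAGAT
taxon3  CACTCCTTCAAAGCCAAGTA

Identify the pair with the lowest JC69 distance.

taxon1–taxon2: 4/20 differ, p = 0.200, d = 0.233.
taxon1–taxon3: 5/20 differ, p = 0.250, d = 0.304.
taxon2–taxon3: 7/20 differ, p = 0.350, d = 0.471.
The smallest distance is between taxon1 and taxon2.

taxon1 and taxon2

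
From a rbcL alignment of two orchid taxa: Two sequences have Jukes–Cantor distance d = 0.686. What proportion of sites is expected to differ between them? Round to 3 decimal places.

0.450

p = (3/4)(1 − e^(−4d/3)) = 0.75 × (1 − e^(-0.914667)) = 0.75 × (1 − 0.400650) = 0.449513.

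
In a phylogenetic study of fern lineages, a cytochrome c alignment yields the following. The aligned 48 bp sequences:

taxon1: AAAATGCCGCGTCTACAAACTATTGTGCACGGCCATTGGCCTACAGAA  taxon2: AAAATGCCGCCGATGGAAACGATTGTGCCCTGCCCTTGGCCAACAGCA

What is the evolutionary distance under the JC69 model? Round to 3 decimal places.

0.273

The sequences differ at 11 of 48 sites, so p = 11/48 ≈ 0.229167.
d = −(3/4) ln(1 − 4p/3) = −0.75 ln(1 − 0.305556) = −0.75 ln(0.694444)
  = −0.75 × (-0.364644) = 0.273483 substitutions/site.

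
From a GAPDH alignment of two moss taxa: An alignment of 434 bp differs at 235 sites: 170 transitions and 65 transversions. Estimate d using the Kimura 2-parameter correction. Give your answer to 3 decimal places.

P = 170/434 ≈ 0.391705 and Q = 65/434 ≈ 0.14977.
Under the Kimura two-parameter model, d = −½ ln(1 − 2P − Q) − ¼ ln(1 − 2Q).
1 − 2P − Q = 0.06682, giving −½ ln(0.06682) = 1.352876.
1 − 2Q = 0.70046, giving −¼ ln(0.70046) = 0.089005.
d = 1.352876 + 0.089005 = 1.441881.

1.442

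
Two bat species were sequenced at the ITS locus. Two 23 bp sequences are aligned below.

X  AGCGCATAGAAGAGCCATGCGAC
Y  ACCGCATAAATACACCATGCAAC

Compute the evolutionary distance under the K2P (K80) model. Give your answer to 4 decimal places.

Of 23 sites, 4 differences are transitions and 3 are transversions, so P = 4/23 ≈ 0.173913 and Q = 3/23 ≈ 0.130435.
Under the Kimura two-parameter model, d = −½ ln(1 − 2P − Q) − ¼ ln(1 − 2Q).
1 − 2P − Q = 0.521739, giving −½ ln(0.521739) = 0.325294.
1 − 2Q = 0.73913, giving −¼ ln(0.73913) = 0.075570.
d = 0.325294 + 0.075570 = 0.400864.

0.4009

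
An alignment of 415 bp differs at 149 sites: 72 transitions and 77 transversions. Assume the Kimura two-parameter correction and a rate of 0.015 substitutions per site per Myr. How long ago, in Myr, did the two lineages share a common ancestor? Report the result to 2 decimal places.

P = 72/415 ≈ 0.173494 and Q = 77/415 ≈ 0.185542.
Under the Kimura two-parameter model, d = −½ ln(1 − 2P − Q) − ¼ ln(1 − 2Q).
1 − 2P − Q = 0.46747, giving −½ ln(0.46747) = 0.380210.
1 − 2Q = 0.628916, giving −¼ ln(0.628916) = 0.115939.
d = 0.380210 + 0.115939 = 0.496149.
Under a molecular clock d = 2μt, so t = d/(2μ) = 0.496149 / (2 × 0.015) = 16.54 Myr.

16.54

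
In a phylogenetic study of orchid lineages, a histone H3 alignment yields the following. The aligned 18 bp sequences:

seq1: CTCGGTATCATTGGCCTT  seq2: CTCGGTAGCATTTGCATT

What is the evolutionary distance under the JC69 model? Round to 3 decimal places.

The sequences differ at 3 of 18 sites (8, 13, 16), so p = 3/18 ≈ 0.166667.
d = −(3/4) ln(1 − 4p/3) = −0.75 ln(1 − 0.222223) = −0.75 ln(0.777777)
  = −0.75 × (-0.251315) = 0.188486 substitutions/site.

0.188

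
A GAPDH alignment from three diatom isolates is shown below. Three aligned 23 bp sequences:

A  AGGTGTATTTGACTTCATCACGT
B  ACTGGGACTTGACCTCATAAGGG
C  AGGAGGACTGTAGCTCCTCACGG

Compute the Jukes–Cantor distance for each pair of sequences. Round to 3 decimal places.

d(A,B) = 0.553, d(A,C) = 0.553, d(B,C) = 0.553

A–B: 9/23 sites differ → p ≈ 0.391304, d = −0.75 ln(1 − 0.521739) = 0.553199 ≈ 0.553.
A–C: 9/23 sites differ → p ≈ 0.391304, d = −0.75 ln(1 − 0.521739) = 0.553199 ≈ 0.553.
B–C: 9/23 sites differ → p ≈ 0.391304, d = −0.75 ln(1 − 0.521739) = 0.553199 ≈ 0.553.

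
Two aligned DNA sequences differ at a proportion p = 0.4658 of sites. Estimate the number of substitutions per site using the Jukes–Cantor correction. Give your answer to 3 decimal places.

0.728

d = −(3/4) ln(1 − 4p/3) = −0.75 ln(1 − 0.621067) = −0.75 ln(0.378933)
  = −0.75 × (-0.970396) = 0.727797 substitutions/site.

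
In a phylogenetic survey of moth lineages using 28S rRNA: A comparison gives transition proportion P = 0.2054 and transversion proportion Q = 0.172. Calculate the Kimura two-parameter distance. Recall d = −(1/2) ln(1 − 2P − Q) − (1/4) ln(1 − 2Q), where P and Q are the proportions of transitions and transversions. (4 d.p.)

Under the Kimura two-parameter model, d = −½ ln(1 − 2P − Q) − ¼ ln(1 − 2Q).
1 − 2P − Q = 0.4172, giving −½ ln(0.4172) = 0.437095.
1 − 2Q = 0.656, giving −¼ ln(0.656) = 0.105399.
d = 0.437095 + 0.105399 = 0.542494.

0.5425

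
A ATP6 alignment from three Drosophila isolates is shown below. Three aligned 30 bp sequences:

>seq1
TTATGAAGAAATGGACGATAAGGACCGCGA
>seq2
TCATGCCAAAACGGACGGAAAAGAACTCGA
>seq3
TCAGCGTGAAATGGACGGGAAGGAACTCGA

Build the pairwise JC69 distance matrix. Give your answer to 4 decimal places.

d(seq1,seq2) = 0.4408, d(seq1,seq3) = 0.3831, d(seq2,seq3) = 0.3295

seq1–seq2: 10/30 sites differ → p ≈ 0.333333, d = −0.75 ln(1 − 0.444444) = 0.440839 ≈ 0.4408.
seq1–seq3: 9/30 sites differ → p = 0.3, d = −0.75 ln(1 − 0.4) = 0.383119 ≈ 0.3831.
seq2–seq3: 8/30 sites differ → p ≈ 0.266667, d = −0.75 ln(1 − 0.355556) = 0.329526 ≈ 0.3295.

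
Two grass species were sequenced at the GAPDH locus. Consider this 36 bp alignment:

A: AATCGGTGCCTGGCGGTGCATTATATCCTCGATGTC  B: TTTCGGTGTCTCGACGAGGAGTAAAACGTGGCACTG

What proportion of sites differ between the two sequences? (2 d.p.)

0.47

The sequences differ at 17 of 36 positions.
p = 17/36 = 0.472222… ≈ 0.47 (to 2 d.p.).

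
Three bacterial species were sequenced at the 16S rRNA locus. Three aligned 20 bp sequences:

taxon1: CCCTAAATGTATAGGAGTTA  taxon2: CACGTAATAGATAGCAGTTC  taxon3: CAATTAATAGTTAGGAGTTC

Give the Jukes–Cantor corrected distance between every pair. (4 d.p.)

taxon1–taxon2: 7/20 sites differ → p = 0.35, d = −0.75 ln(1 − 0.466667) = 0.471457 ≈ 0.4715.
taxon1–taxon3: 7/20 sites differ → p = 0.35, d = −0.75 ln(1 − 0.466667) = 0.471457 ≈ 0.4715.
taxon2–taxon3: 4/20 sites differ → p = 0.2, d = −0.75 ln(1 − 0.266667) = 0.232617 ≈ 0.2326.

d(taxon1,taxon2) = 0.4715, d(taxon1,taxon3) = 0.4715, d(taxon2,taxon3) = 0.2326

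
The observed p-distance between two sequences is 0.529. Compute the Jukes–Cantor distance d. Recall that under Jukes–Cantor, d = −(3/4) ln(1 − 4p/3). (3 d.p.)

0.916

d = −(3/4) ln(1 − 4p/3) = −0.75 ln(1 − 0.705333) = −0.75 ln(0.294667)
  = −0.75 × (-1.221909) = 0.916432 substitutions/site.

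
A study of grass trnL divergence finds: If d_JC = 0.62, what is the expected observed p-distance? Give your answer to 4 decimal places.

p = (3/4)(1 − e^(−4d/3)) = 0.75 × (1 − e^(-0.826667)) = 0.75 × (1 − 0.437505) = 0.421871.

0.4219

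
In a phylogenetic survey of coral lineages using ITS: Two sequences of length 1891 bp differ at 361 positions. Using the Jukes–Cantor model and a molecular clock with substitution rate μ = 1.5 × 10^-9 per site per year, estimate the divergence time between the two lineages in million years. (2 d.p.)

p = 361/1891 ≈ 0.190904.
d = −(3/4) ln(1 − 4p/3) = −0.75 ln(1 − 0.254539) = −0.75 ln(0.745461)
  = −0.75 × (-0.293752) = 0.220314 substitutions/site.
Under a molecular clock d = 2μt, so t = d/(2μ) = 0.220314 / (2 × 1.5 × 10^-9) = 73.44 million years.

73.44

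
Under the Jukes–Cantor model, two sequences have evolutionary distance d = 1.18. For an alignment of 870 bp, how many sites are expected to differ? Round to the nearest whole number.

517

Invert JC69: p = (3/4)(1 − e^(−4d/3)) = 0.75 × (1 − e^(-1.573333)) = 0.75 × (1 − 0.207353) = 0.594485.
Expected differing sites = pL ≈ 0.594485 × 870 = 517.20195 ≈ 517.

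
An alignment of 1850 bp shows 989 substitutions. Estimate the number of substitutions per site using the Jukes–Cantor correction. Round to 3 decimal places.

p = 989/1850 ≈ 0.534595.
d = −(3/4) ln(1 − 4p/3) = −0.75 ln(1 − 0.712793) = −0.75 ln(0.287207)
  = −0.75 × (-1.247552) = 0.935664 substitutions/site.

0.936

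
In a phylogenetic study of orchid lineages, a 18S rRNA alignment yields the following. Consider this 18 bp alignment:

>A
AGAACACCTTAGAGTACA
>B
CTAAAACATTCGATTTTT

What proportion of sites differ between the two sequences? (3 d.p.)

0.500

The sequences differ at 9 of 18 positions (sites 1, 2, 5, 8, 11, 14, 16, 17, 18).
p = 9/18 = 0.500.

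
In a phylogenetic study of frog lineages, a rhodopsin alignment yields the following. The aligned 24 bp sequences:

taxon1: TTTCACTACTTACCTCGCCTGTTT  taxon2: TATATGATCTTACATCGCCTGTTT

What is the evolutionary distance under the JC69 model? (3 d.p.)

0.369

The sequences differ at 7 of 24 sites (2, 4, 5, 6, 7, 8, 14), so p = 7/24 ≈ 0.291667.
d = −(3/4) ln(1 − 4p/3) = −0.75 ln(1 − 0.388889) = −0.75 ln(0.611111)
  = −0.75 × (-0.492477) = 0.369358 substitutions/site.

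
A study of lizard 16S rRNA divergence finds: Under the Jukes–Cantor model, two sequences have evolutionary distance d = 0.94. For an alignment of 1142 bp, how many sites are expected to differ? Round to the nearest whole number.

Invert JC69: p = (3/4)(1 − e^(−4d/3)) = 0.75 × (1 − e^(-1.253333)) = 0.75 × (1 − 0.285551) = 0.535837.
Expected differing sites = pL ≈ 0.535837 × 1142 = 611.925854 ≈ 612.

612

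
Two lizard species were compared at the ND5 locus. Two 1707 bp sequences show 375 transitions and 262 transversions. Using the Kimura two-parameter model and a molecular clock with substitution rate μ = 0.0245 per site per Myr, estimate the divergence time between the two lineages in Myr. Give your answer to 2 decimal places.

11.04

P = 375/1707 ≈ 0.219684 and Q = 262/1707 ≈ 0.153486.
Under the Kimura two-parameter model, d = −½ ln(1 − 2P − Q) − ¼ ln(1 − 2Q).
1 − 2P − Q = 0.407146, giving −½ ln(0.407146) = 0.449292.
1 − 2Q = 0.693028, giving −¼ ln(0.693028) = 0.091671.
d = 0.449292 + 0.091671 = 0.540963.
Under a molecular clock d = 2μt, so t = d/(2μ) = 0.540963 / (2 × 0.0245) = 11.04 Myr.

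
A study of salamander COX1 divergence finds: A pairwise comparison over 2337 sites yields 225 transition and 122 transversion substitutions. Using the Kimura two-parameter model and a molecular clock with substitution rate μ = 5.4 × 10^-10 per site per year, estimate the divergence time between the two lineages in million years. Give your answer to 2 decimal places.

155.49

P = 225/2337 ≈ 0.096277 and Q = 122/2337 ≈ 0.052204.
Under the Kimura two-parameter model, d = −½ ln(1 − 2P − Q) − ¼ ln(1 − 2Q).
1 − 2P − Q = 0.755242, giving −½ ln(0.755242) = 0.140359.
1 − 2Q = 0.895592, giving −¼ ln(0.895592) = 0.027568.
d = 0.140359 + 0.027568 = 0.167927.
Under a molecular clock d = 2μt, so t = d/(2μ) = 0.167927 / (2 × 5.4 × 10^-10) = 155.49 million years.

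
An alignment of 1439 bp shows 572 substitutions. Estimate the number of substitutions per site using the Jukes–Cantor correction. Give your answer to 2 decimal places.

0.57

p = 572/1439 ≈ 0.397498.
d = −(3/4) ln(1 − 4p/3) = −0.75 ln(1 − 0.529997) = −0.75 ln(0.470003)
  = −0.75 × (-0.755016) = 0.566262 substitutions/site.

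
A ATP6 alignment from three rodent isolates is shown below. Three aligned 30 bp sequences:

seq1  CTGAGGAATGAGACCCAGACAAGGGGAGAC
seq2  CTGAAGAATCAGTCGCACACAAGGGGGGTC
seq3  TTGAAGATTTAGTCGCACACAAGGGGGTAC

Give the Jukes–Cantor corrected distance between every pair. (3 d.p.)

seq1–seq2: 7/30 sites differ → p ≈ 0.233333, d = −0.75 ln(1 − 0.311111) = 0.279506 ≈ 0.280.
seq1–seq3: 9/30 sites differ → p = 0.3, d = −0.75 ln(1 − 0.4) = 0.383119 ≈ 0.383.
seq2–seq3: 5/30 sites differ → p ≈ 0.166667, d = −0.75 ln(1 − 0.222223) = 0.188487 ≈ 0.188.

d(seq1,seq2) = 0.280, d(seq1,seq3) = 0.383, d(seq2,seq3) = 0.188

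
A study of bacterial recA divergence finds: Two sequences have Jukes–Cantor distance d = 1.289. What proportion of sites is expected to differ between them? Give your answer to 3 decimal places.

0.616

p = (3/4)(1 − e^(−4d/3)) = 0.75 × (1 − e^(-1.718667)) = 0.75 × (1 − 0.179305) = 0.615521.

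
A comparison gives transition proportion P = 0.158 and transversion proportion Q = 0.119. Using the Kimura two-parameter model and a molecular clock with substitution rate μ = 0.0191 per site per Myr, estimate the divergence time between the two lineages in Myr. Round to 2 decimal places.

9.25

Under the Kimura two-parameter model, d = −½ ln(1 − 2P − Q) − ¼ ln(1 − 2Q).
1 − 2P − Q = 0.565, giving −½ ln(0.565) = 0.285465.
1 − 2Q = 0.762, giving −¼ ln(0.762) = 0.067952.
d = 0.285465 + 0.067952 = 0.353417.
Under a molecular clock d = 2μt, so t = d/(2μ) = 0.353417 / (2 × 0.0191) = 9.25 Myr.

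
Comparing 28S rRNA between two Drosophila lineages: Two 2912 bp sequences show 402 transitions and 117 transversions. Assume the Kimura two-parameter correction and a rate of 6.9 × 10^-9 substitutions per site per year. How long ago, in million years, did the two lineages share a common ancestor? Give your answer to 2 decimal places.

15.29

P = 402/2912 ≈ 0.138049 and Q = 117/2912 ≈ 0.040179.
Under the Kimura two-parameter model, d = −½ ln(1 − 2P − Q) − ¼ ln(1 − 2Q).
1 − 2P − Q = 0.683723, giving −½ ln(0.683723) = 0.190101.
1 − 2Q = 0.919642, giving −¼ ln(0.919642) = 0.020943.
d = 0.190101 + 0.020943 = 0.211044.
Under a molecular clock d = 2μt, so t = d/(2μ) = 0.211044 / (2 × 6.9 × 10^-9) = 15.29 million years.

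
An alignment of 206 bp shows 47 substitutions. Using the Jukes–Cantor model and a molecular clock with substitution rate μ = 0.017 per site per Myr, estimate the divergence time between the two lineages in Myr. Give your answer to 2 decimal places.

8.00

p = 47/206 ≈ 0.228155.
d = −(3/4) ln(1 − 4p/3) = −0.75 ln(1 − 0.304207) = −0.75 ln(0.695793)
  = −0.75 × (-0.362703) = 0.272027 substitutions/site.
Under a molecular clock d = 2μt, so t = d/(2μ) = 0.272027 / (2 × 0.017) = 8.00 Myr.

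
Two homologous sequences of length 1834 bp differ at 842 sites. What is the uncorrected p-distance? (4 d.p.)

p = 842/1834 = 0.459105… ≈ 0.4591 (to 4 d.p.).

0.4591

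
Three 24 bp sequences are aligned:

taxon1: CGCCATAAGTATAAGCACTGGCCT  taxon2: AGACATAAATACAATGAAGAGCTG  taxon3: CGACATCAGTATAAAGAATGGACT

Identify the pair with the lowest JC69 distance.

taxon1 and taxon3

taxon1–taxon2: 11/24 differ, p = 0.458, d = 0.708.
taxon1–taxon3: 6/24 differ, p = 0.250, d = 0.304.
taxon2–taxon3: 10/24 differ, p = 0.417, d = 0.608.
The smallest distance is between taxon1 and taxon3.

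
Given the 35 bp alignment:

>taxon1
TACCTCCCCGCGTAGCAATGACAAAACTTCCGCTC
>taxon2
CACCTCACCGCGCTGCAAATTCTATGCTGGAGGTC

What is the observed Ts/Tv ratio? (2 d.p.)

0.27

Transitions are A↔G and C↔T; transversions are all other mismatches.
Transitions: 3. Transversions: 11.
R = 3/11 = 0.272727… ≈ 0.27 (to 2 d.p.).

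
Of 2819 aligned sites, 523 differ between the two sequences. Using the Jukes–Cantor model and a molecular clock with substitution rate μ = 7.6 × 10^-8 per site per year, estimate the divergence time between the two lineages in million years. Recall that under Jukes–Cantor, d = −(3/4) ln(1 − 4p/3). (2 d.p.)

1.40

p = 523/2819 ≈ 0.185527.
d = −(3/4) ln(1 − 4p/3) = −0.75 ln(1 − 0.247369) = −0.75 ln(0.752631)
  = −0.75 × (-0.284180) = 0.213135 substitutions/site.
Under a molecular clock d = 2μt, so t = d/(2μ) = 0.213135 / (2 × 7.6 × 10^-8) = 1.40 million years.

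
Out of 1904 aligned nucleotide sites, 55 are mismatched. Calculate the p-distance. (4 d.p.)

0.0289

p = 55/1904 = 0.028886… ≈ 0.0289 (to 4 d.p.).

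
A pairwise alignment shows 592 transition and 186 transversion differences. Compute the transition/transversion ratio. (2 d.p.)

3.18

R = 592/186 = 3.182795… ≈ 3.18 (to 2 d.p.).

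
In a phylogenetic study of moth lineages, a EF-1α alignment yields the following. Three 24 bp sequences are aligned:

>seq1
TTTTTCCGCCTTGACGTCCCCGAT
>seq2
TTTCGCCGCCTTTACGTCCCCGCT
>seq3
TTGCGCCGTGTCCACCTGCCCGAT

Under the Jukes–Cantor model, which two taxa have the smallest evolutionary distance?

seq1 and seq2

seq1–seq2: 4/24 differ, p = 0.167, d = 0.188.
seq1–seq3: 9/24 differ, p = 0.375, d = 0.520.
seq2–seq3: 8/24 differ, p = 0.333, d = 0.441.
The smallest distance is between seq1 and seq2.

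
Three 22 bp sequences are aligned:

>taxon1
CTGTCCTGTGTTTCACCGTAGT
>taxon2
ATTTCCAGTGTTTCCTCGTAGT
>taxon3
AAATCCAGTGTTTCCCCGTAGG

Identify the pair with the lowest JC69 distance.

taxon1–taxon2: 5/22 differ, p = 0.227, d = 0.271.
taxon1–taxon3: 6/22 differ, p = 0.273, d = 0.339.
taxon2–taxon3: 4/22 differ, p = 0.182, d = 0.208.
The smallest distance is between taxon2 and taxon3.

taxon2 and taxon3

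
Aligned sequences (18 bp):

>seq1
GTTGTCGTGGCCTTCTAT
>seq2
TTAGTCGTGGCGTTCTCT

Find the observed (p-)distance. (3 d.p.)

The sequences differ at 4 of 18 positions (sites 1, 3, 12, 17).
p = 4/18 = 0.222222… ≈ 0.222 (to 3 d.p.).

0.222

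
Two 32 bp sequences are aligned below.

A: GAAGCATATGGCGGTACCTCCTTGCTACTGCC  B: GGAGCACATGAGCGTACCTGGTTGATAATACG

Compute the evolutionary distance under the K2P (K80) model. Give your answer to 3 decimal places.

0.460

Of 32 sites, 4 differences are transitions and 7 are transversions, so P = 4/32 = 0.125 and Q = 7/32 = 0.21875.
Under the Kimura two-parameter model, d = −½ ln(1 − 2P − Q) − ¼ ln(1 − 2Q).
1 − 2P − Q = 0.53125, giving −½ ln(0.53125) = 0.316261.
1 − 2Q = 0.5625, giving −¼ ln(0.5625) = 0.143841.
d = 0.316261 + 0.143841 = 0.460102.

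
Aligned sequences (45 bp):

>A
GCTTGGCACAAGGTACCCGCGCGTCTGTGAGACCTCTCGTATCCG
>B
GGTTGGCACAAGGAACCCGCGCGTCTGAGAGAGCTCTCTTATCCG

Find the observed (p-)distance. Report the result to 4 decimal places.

0.1111

The sequences differ at 5 of 45 positions (sites 2, 14, 28, 33, 39).
p = 5/45 = 0.111111… ≈ 0.1111 (to 4 d.p.).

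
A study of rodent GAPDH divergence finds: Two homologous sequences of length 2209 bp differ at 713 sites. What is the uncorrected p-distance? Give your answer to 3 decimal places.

p = 713/2209 = 0.322770… ≈ 0.323 (to 3 d.p.).

0.323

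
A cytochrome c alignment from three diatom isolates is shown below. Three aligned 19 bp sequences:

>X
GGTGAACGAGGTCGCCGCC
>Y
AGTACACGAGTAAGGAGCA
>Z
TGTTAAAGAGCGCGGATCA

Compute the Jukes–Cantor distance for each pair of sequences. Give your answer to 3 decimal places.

d(X,Y) = 0.749, d(X,Z) = 0.749, d(Y,Z) = 0.618

X–Y: 9/19 sites differ → p ≈ 0.473684, d = −0.75 ln(1 − 0.631579) = 0.748897 ≈ 0.749.
X–Z: 9/19 sites differ → p ≈ 0.473684, d = −0.75 ln(1 − 0.631579) = 0.748897 ≈ 0.749.
Y–Z: 8/19 sites differ → p ≈ 0.421053, d = −0.75 ln(1 − 0.561404) = 0.618132 ≈ 0.618.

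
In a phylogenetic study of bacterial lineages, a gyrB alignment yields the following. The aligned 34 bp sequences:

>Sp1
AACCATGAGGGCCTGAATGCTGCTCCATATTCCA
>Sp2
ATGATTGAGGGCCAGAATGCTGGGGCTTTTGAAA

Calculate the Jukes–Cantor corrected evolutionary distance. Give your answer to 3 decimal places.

0.535

The sequences differ at 13 of 34 sites, so p = 13/34 ≈ 0.382353.
d = −(3/4) ln(1 − 4p/3) = −0.75 ln(1 − 0.509804) = −0.75 ln(0.490196)
  = −0.75 × (-0.712950) = 0.534713 substitutions/site.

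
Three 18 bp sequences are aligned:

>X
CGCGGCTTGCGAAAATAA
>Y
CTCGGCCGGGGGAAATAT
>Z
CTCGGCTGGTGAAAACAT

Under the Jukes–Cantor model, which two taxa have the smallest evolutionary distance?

X–Y: 6/18 differ, p = 0.333, d = 0.441.
X–Z: 5/18 differ, p = 0.278, d = 0.347.
Y–Z: 4/18 differ, p = 0.222, d = 0.264.
The smallest distance is between Y and Z.

Y and Z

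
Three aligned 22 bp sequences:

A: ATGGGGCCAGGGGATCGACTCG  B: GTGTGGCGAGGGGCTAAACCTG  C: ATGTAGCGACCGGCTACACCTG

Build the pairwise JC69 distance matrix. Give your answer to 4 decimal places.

A–B: 8/22 sites differ → p ≈ 0.363636, d = −0.75 ln(1 − 0.484848) = 0.497470 ≈ 0.4975.
A–C: 10/22 sites differ → p ≈ 0.454545, d = −0.75 ln(1 − 0.60606) = 0.698667 ≈ 0.6987.
B–C: 5/22 sites differ → p ≈ 0.227273, d = −0.75 ln(1 − 0.303031) = 0.270761 ≈ 0.2708.

d(A,B) = 0.4975, d(A,C) = 0.6987, d(B,C) = 0.2708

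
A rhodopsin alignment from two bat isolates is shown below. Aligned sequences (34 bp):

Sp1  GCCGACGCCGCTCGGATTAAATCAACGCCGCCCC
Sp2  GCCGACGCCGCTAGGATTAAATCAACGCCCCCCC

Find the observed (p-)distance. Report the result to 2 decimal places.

The sequences differ at 2 of 34 positions (sites 13, 30).
p = 2/34 = 0.058823… ≈ 0.06 (to 2 d.p.).

0.06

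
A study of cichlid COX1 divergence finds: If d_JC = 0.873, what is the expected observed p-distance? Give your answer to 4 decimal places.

0.5158

p = (3/4)(1 − e^(−4d/3)) = 0.75 × (1 − e^(-1.164)) = 0.75 × (1 − 0.312235) = 0.515824.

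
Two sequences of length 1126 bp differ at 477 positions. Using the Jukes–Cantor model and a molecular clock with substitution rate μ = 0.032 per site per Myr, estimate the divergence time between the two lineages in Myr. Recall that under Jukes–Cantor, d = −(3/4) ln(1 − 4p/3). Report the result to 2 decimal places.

p = 477/1126 ≈ 0.423623.
d = −(3/4) ln(1 − 4p/3) = −0.75 ln(1 − 0.564831) = −0.75 ln(0.435169)
  = −0.75 × (-0.832021) = 0.624016 substitutions/site.
Under a molecular clock d = 2μt, so t = d/(2μ) = 0.624016 / (2 × 0.032) = 9.75 Myr.

9.75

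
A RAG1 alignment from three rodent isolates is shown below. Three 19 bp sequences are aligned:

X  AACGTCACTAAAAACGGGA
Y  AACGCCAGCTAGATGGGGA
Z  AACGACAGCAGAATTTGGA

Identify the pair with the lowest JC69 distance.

X–Y: 7/19 differ, p = 0.368, d = 0.507.
X–Z: 7/19 differ, p = 0.368, d = 0.507.
Y–Z: 6/19 differ, p = 0.316, d = 0.410.
The smallest distance is between Y and Z.

Y and Z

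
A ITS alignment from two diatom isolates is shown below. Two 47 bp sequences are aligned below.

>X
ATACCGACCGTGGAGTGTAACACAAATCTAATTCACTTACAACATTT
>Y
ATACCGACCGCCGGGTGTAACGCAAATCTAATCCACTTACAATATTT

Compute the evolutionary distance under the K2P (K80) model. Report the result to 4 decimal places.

0.1442

Of 47 sites, 5 differences are transitions and 1 are transversions, so P = 5/47 ≈ 0.106383 and Q = 1/47 ≈ 0.021277.
Under the Kimura two-parameter model, d = −½ ln(1 − 2P − Q) − ¼ ln(1 − 2Q).
1 − 2P − Q = 0.765957, giving −½ ln(0.765957) = 0.133315.
1 − 2Q = 0.957446, giving −¼ ln(0.957446) = 0.010871.
d = 0.133315 + 0.010871 = 0.144186.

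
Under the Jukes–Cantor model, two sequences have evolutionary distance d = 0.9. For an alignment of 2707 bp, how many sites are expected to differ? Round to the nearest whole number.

Invert JC69: p = (3/4)(1 − e^(−4d/3)) = 0.75 × (1 − e^(-1.2)) = 0.75 × (1 − 0.301194) = 0.524105.
Expected differing sites = pL ≈ 0.524105 × 2707 = 1418.752235 ≈ 1419.

1419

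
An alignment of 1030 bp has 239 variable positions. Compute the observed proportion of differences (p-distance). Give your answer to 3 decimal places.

0.232

p = 239/1030 = 0.232038… ≈ 0.232 (to 3 d.p.).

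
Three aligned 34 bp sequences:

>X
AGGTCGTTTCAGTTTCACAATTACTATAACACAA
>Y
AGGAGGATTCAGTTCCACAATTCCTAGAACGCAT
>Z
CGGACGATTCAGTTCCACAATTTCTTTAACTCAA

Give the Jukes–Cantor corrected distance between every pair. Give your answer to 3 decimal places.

X–Y: 8/34 sites differ → p ≈ 0.235294, d = −0.75 ln(1 − 0.313725) = 0.282358 ≈ 0.282.
X–Z: 7/34 sites differ → p ≈ 0.205882, d = −0.75 ln(1 − 0.274509) = 0.240680 ≈ 0.241.
Y–Z: 7/34 sites differ → p ≈ 0.205882, d = −0.75 ln(1 − 0.274509) = 0.240680 ≈ 0.241.

d(X,Y) = 0.282, d(X,Z) = 0.241, d(Y,Z) = 0.241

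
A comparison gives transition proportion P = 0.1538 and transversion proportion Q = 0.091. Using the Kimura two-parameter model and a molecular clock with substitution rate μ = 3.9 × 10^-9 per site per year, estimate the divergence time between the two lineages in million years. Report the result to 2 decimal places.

Under the Kimura two-parameter model, d = −½ ln(1 − 2P − Q) − ¼ ln(1 − 2Q).
1 − 2P − Q = 0.6014, giving −½ ln(0.6014) = 0.254248.
1 − 2Q = 0.818, giving −¼ ln(0.818) = 0.050223.
d = 0.254248 + 0.050223 = 0.304471.
Under a molecular clock d = 2μt, so t = d/(2μ) = 0.304471 / (2 × 3.9 × 10^-9) = 39.03 million years.

39.03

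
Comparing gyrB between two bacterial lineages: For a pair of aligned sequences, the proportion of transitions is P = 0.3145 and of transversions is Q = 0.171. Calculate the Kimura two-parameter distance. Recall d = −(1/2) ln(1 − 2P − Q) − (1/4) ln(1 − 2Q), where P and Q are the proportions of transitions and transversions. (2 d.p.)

Under the Kimura two-parameter model, d = −½ ln(1 − 2P − Q) − ¼ ln(1 − 2Q).
1 − 2P − Q = 0.2, giving −½ ln(0.2) = 0.804719.
1 − 2Q = 0.658, giving −¼ ln(0.658) = 0.104638.
d = 0.804719 + 0.104638 = 0.909357.

0.91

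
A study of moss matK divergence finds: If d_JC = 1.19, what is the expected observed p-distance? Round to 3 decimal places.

p = (3/4)(1 − e^(−4d/3)) = 0.75 × (1 − e^(-1.586667)) = 0.75 × (1 − 0.204606) = 0.596546.

0.597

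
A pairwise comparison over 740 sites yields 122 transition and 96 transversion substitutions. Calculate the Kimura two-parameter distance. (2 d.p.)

0.38

P = 122/740 ≈ 0.164865 and Q = 96/740 ≈ 0.12973.
Under the Kimura two-parameter model, d = −½ ln(1 − 2P − Q) − ¼ ln(1 − 2Q).
1 − 2P − Q = 0.54054, giving −½ ln(0.54054) = 0.307593.
1 − 2Q = 0.74054, giving −¼ ln(0.74054) = 0.075094.
d = 0.307593 + 0.075094 = 0.382687.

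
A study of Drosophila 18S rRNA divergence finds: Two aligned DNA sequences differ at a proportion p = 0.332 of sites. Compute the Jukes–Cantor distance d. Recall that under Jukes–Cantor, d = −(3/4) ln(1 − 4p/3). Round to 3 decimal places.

0.438

d = −(3/4) ln(1 − 4p/3) = −0.75 ln(1 − 0.442667) = −0.75 ln(0.557333)
  = −0.75 × (-0.584592) = 0.438444 substitutions/site.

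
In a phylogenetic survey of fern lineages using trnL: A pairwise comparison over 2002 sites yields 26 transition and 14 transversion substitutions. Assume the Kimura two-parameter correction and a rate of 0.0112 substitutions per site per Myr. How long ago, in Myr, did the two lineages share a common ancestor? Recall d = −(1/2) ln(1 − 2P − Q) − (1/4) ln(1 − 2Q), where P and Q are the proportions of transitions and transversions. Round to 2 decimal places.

0.91

P = 26/2002 ≈ 0.012987 and Q = 14/2002 ≈ 0.006993.
Under the Kimura two-parameter model, d = −½ ln(1 − 2P − Q) − ¼ ln(1 − 2Q).
1 − 2P − Q = 0.967033, giving −½ ln(0.967033) = 0.016761.
1 − 2Q = 0.986014, giving −¼ ln(0.986014) = 0.003521.
d = 0.016761 + 0.003521 = 0.020282.
Under a molecular clock d = 2μt, so t = d/(2μ) = 0.020282 / (2 × 0.0112) = 0.91 Myr.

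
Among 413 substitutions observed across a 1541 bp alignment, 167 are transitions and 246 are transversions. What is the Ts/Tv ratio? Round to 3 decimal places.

R = 167/246 = 0.678861… ≈ 0.679 (to 3 d.p.).

0.679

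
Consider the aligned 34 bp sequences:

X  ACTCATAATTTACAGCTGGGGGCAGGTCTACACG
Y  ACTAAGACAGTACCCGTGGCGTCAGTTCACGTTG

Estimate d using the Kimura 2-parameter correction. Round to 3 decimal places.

0.882

Of 34 sites, 1 differences are transitions and 15 are transversions, so P = 1/34 ≈ 0.029412 and Q = 15/34 ≈ 0.441176.
Under the Kimura two-parameter model, d = −½ ln(1 − 2P − Q) − ¼ ln(1 − 2Q).
1 − 2P − Q = 0.5, giving −½ ln(0.5) = 0.346574.
1 − 2Q = 0.117648, giving −¼ ln(0.117648) = 0.535015.
d = 0.346574 + 0.535015 = 0.881589.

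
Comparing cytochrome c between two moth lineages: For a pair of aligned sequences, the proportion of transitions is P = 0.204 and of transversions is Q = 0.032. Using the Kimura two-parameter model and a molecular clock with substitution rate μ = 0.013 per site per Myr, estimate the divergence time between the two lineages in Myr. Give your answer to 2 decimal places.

11.79

Under the Kimura two-parameter model, d = −½ ln(1 − 2P − Q) − ¼ ln(1 − 2Q).
1 − 2P − Q = 0.56, giving −½ ln(0.56) = 0.289909.
1 − 2Q = 0.936, giving −¼ ln(0.936) = 0.016535.
d = 0.289909 + 0.016535 = 0.306444.
Under a molecular clock d = 2μt, so t = d/(2μ) = 0.306444 / (2 × 0.013) = 11.79 Myr.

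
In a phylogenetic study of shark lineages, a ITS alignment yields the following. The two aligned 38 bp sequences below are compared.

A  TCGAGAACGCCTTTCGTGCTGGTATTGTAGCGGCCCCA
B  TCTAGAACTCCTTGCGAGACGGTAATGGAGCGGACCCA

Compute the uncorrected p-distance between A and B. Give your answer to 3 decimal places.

0.237

The sequences differ at 9 of 38 positions (sites 3, 9, 14, 17, 19, 20, 25, 28, 34).
p = 9/38 = 0.236842… ≈ 0.237 (to 3 d.p.).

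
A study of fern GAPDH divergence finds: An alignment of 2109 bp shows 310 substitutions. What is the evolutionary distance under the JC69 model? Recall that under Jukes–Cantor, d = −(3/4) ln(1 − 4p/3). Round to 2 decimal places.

0.16

p = 310/2109 ≈ 0.146989.
d = −(3/4) ln(1 − 4p/3) = −0.75 ln(1 − 0.195985) = −0.75 ln(0.804015)
  = −0.75 × (-0.218137) = 0.163603 substitutions/site.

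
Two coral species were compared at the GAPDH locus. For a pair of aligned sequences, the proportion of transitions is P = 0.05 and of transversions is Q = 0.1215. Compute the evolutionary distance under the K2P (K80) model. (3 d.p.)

Under the Kimura two-parameter model, d = −½ ln(1 − 2P − Q) − ¼ ln(1 − 2Q).
1 − 2P − Q = 0.7785, giving −½ ln(0.7785) = 0.125193.
1 − 2Q = 0.757, giving −¼ ln(0.757) = 0.069598.
d = 0.125193 + 0.069598 = 0.194791.

0.195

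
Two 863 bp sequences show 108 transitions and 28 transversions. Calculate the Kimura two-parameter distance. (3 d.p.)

P = 108/863 ≈ 0.125145 and Q = 28/863 ≈ 0.032445.
Under the Kimura two-parameter model, d = −½ ln(1 − 2P − Q) − ¼ ln(1 − 2Q).
1 − 2P − Q = 0.717265, giving −½ ln(0.717265) = 0.166155.
1 − 2Q = 0.93511, giving −¼ ln(0.93511) = 0.016773.
d = 0.166155 + 0.016773 = 0.182928.

0.183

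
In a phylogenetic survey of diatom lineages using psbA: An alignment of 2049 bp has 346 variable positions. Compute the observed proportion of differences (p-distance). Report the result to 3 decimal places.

0.169

p = 346/2049 = 0.168862… ≈ 0.169 (to 3 d.p.).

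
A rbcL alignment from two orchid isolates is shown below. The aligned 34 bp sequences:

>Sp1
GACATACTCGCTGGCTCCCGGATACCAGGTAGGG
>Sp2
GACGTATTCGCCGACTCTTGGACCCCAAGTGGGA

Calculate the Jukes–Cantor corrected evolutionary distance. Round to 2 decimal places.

0.42

The sequences differ at 11 of 34 sites, so p = 11/34 ≈ 0.323529.
d = −(3/4) ln(1 − 4p/3) = −0.75 ln(1 − 0.431372) = −0.75 ln(0.568628)
  = −0.75 × (-0.564529) = 0.423397 substitutions/site.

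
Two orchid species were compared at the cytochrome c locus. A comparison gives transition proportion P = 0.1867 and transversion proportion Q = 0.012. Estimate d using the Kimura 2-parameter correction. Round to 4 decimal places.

0.2495

Under the Kimura two-parameter model, d = −½ ln(1 − 2P − Q) − ¼ ln(1 − 2Q).
1 − 2P − Q = 0.6146, giving −½ ln(0.6146) = 0.243392.
1 − 2Q = 0.976, giving −¼ ln(0.976) = 0.006073.
d = 0.243392 + 0.006073 = 0.249465.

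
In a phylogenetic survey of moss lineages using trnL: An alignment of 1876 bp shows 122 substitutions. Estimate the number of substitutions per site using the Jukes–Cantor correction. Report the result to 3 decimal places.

p = 122/1876 ≈ 0.065032.
d = −(3/4) ln(1 − 4p/3) = −0.75 ln(1 − 0.086709) = −0.75 ln(0.913291)
  = −0.75 × (-0.090701) = 0.068026 substitutions/site.

0.068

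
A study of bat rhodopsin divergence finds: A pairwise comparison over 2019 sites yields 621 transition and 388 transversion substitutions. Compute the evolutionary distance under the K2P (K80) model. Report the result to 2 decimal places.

0.94

P = 621/2019 ≈ 0.307578 and Q = 388/2019 ≈ 0.192174.
Under the Kimura two-parameter model, d = −½ ln(1 − 2P − Q) − ¼ ln(1 − 2Q).
1 − 2P − Q = 0.19267, giving −½ ln(0.19267) = 0.823388.
1 − 2Q = 0.615652, giving −¼ ln(0.615652) = 0.121268.
d = 0.823388 + 0.121268 = 0.944656.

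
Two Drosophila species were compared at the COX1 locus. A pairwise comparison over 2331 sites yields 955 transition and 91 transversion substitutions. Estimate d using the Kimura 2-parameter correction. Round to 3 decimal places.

0.998

P = 955/2331 ≈ 0.409695 and Q = 91/2331 ≈ 0.039039.
Under the Kimura two-parameter model, d = −½ ln(1 − 2P − Q) − ¼ ln(1 − 2Q).
1 − 2P − Q = 0.141571, giving −½ ln(0.141571) = 0.977477.
1 − 2Q = 0.921922, giving −¼ ln(0.921922) = 0.020324.
d = 0.977477 + 0.020324 = 0.997801.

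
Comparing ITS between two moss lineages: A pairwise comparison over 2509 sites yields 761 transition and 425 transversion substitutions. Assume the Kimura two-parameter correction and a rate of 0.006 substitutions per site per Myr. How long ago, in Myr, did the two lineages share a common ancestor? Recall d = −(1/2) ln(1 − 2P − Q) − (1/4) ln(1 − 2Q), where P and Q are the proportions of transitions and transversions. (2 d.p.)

70.96

P = 761/2509 ≈ 0.303308 and Q = 425/2509 ≈ 0.16939.
Under the Kimura two-parameter model, d = −½ ln(1 − 2P − Q) − ¼ ln(1 − 2Q).
1 − 2P − Q = 0.223994, giving −½ ln(0.223994) = 0.748068.
1 − 2Q = 0.66122, giving −¼ ln(0.66122) = 0.103417.
d = 0.748068 + 0.103417 = 0.851485.
Under a molecular clock d = 2μt, so t = d/(2μ) = 0.851485 / (2 × 0.006) = 70.96 Myr.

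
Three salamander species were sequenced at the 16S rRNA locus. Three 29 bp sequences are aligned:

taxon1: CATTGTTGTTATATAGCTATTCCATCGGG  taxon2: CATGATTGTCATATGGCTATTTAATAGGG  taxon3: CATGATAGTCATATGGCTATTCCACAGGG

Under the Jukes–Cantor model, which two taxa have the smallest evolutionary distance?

taxon1–taxon2: 7/29 differ, p = 0.241, d = 0.291.
taxon1–taxon3: 7/29 differ, p = 0.241, d = 0.291.
taxon2–taxon3: 4/29 differ, p = 0.138, d = 0.152.
The smallest distance is between taxon2 and taxon3.

taxon2 and taxon3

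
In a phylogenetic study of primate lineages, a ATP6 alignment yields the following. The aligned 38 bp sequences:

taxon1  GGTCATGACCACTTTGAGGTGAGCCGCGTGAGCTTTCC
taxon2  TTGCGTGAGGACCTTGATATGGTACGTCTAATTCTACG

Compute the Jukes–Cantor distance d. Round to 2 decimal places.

The sequences differ at 20 of 38 sites, so p = 20/38 ≈ 0.526316.
d = −(3/4) ln(1 − 4p/3) = −0.75 ln(1 − 0.701755) = −0.75 ln(0.298245)
  = −0.75 × (-1.209840) = 0.907380 substitutions/site.

0.91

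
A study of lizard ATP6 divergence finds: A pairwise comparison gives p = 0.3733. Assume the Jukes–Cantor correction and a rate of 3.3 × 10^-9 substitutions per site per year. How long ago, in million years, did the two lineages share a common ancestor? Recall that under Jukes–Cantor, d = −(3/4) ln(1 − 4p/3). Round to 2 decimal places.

d = −(3/4) ln(1 − 4p/3) = −0.75 ln(1 − 0.497733) = −0.75 ln(0.502267)
  = −0.75 × (-0.688623) = 0.516467 substitutions/site.
Under a molecular clock d = 2μt, so t = d/(2μ) = 0.516467 / (2 × 3.3 × 10^-9) = 78.25 million years.

78.25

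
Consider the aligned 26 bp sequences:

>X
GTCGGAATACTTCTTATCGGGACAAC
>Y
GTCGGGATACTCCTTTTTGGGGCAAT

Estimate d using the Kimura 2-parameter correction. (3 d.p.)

0.295

Of 26 sites, 5 differences are transitions and 1 are transversions, so P = 5/26 ≈ 0.192308 and Q = 1/26 ≈ 0.038462.
Under the Kimura two-parameter model, d = −½ ln(1 − 2P − Q) − ¼ ln(1 − 2Q).
1 − 2P − Q = 0.576922, giving −½ ln(0.576922) = 0.275024.
1 − 2Q = 0.923076, giving −¼ ln(0.923076) = 0.020011.
d = 0.275024 + 0.020011 = 0.295035.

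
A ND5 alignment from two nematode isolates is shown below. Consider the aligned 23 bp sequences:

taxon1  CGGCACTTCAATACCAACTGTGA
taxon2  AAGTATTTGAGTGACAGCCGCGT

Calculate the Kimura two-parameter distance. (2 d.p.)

1.13

Of 23 sites, 8 differences are transitions and 4 are transversions, so P = 8/23 ≈ 0.347826 and Q = 4/23 ≈ 0.173913.
Under the Kimura two-parameter model, d = −½ ln(1 − 2P − Q) − ¼ ln(1 − 2Q).
1 − 2P − Q = 0.130435, giving −½ ln(0.130435) = 1.018440.
1 − 2Q = 0.652174, giving −¼ ln(0.652174) = 0.106861.
d = 1.018440 + 0.106861 = 1.125301.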